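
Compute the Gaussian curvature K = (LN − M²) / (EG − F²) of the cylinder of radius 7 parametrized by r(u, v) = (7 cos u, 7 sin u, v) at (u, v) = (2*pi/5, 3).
K = 0

Coefficients of the first fundamental form: E = 49, F = 0, G = 1.
Coefficients of the second fundamental form: L = -7, M = 0, N = 0.
Assemble K = (LN − M²)/(EG − F²) = 0. At (u, v) = (2*pi/5, 3): K = 0.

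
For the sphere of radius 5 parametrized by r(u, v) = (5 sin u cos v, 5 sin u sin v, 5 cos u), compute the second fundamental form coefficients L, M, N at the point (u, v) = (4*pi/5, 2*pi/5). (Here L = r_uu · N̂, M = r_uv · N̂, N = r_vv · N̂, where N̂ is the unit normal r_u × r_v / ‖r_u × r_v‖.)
L = -5;  M = 0;  N = -25/8 + 5*sqrt(5)/8

Compute the unit normal N̂(u, v) = (sin(u)^2*cos(v)/Abs(sin(u)), sin(u)^2*sin(v)/Abs(sin(u)), sin(2*u)/(2*Abs(sin(u)))), and the second partials r_uu, r_uv, r_vv. Take dot products:
  L(u, v) = r_uu · N̂ = -5*sin(u)/Abs(sin(u)),
  M(u, v) = r_uv · N̂ = 0,
  N(u, v) = r_vv · N̂ = -5*sin(u)^3/Abs(sin(u)).
Evaluating at (u, v) = (4*pi/5, 2*pi/5):
  L = -5, M = 0, N = -25/8 + 5*sqrt(5)/8.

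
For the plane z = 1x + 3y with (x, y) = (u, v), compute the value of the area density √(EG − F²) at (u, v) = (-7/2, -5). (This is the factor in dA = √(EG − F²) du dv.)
√(EG − F²)|_{(-7/2, -5)} = sqrt(11)

E = 2, F = 3, G = 10, so EG − F² = 11. Taking the positive square root: √(EG − F²) = sqrt(11). At (u, v) = (-7/2, -5): sqrt(11).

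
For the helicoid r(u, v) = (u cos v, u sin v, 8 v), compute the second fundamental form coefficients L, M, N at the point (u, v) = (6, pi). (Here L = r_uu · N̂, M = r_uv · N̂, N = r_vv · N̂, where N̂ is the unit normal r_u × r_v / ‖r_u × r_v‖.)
L = 0;  M = -4/5;  N = 0

Compute the unit normal N̂(u, v) = (8*sin(v)/sqrt(u^2 + 64), -8*cos(v)/sqrt(u^2 + 64), u/sqrt(u^2 + 64)), and the second partials r_uu, r_uv, r_vv. Take dot products:
  L(u, v) = r_uu · N̂ = 0,
  M(u, v) = r_uv · N̂ = -8/sqrt(u^2 + 64),
  N(u, v) = r_vv · N̂ = 0.
Evaluating at (u, v) = (6, pi):
  L = 0, M = -4/5, N = 0.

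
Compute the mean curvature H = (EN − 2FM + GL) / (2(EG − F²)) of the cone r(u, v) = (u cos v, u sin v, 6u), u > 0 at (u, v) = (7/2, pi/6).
H = 6*sqrt(37)/259

With E = 37, F = 0, G = u^2, L = 0, M = 0, N = 6*sqrt(37)*u^2/(37*Abs(u)), assemble
  H = (EN − 2FM + GL) / (2(EG − F²)) = 3*sqrt(37)/(37*Abs(u)).
At (u, v) = (7/2, pi/6): H = 6*sqrt(37)/259.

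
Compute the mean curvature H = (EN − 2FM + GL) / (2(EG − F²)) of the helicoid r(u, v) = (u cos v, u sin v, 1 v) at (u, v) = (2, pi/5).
H = 0

With E = 1, F = 0, G = u^2 + 1, L = 0, M = -1/sqrt(u^2 + 1), N = 0, assemble
  H = (EN − 2FM + GL) / (2(EG − F²)) = 0.
At (u, v) = (2, pi/5): H = 0.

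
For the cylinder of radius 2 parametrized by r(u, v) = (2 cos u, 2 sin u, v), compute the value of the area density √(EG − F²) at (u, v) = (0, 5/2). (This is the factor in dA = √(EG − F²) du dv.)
√(EG − F²)|_{(0, 5/2)} = 2

E = 4, F = 0, G = 1, so EG − F² = 4. Taking the positive square root: √(EG − F²) = 2. At (u, v) = (0, 5/2): 2.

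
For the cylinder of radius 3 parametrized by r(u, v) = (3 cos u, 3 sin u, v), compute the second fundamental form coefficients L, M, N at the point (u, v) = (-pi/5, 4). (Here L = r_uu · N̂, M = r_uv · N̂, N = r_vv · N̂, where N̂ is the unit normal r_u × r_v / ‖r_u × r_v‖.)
L = -3;  M = 0;  N = 0

Compute the unit normal N̂(u, v) = (cos(u), sin(u), 0), and the second partials r_uu, r_uv, r_vv. Take dot products:
  L(u, v) = r_uu · N̂ = -3,
  M(u, v) = r_uv · N̂ = 0,
  N(u, v) = r_vv · N̂ = 0.
Evaluating at (u, v) = (-pi/5, 4):
  L = -3, M = 0, N = 0.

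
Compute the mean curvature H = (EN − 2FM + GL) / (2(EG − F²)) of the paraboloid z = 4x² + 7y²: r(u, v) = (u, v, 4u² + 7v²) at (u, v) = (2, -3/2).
H = 3567*sqrt(698)/487204

With E = 64*u^2 + 1, F = 112*u*v, G = 196*v^2 + 1, L = 8/sqrt(64*u^2 + 196*v^2 + 1), M = 0, N = 14/sqrt(64*u^2 + 196*v^2 + 1), assemble
  H = (EN − 2FM + GL) / (2(EG − F²)) = (448*u^2 + 784*v^2 + 11)/(64*u^2 + 196*v^2 + 1)^(3/2).
At (u, v) = (2, -3/2): H = 3567*sqrt(698)/487204.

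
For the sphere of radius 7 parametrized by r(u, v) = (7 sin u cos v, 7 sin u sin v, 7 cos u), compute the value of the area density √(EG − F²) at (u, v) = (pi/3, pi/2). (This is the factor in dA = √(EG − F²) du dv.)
√(EG − F²)|_{(pi/3, pi/2)} = 49*sqrt(3)/2

E = 49, F = 0, G = 49*sin(u)^2, so EG − F² = 2401*sin(u)^2. Taking the positive square root: √(EG − F²) = 49*Abs(sin(u)). At (u, v) = (pi/3, pi/2): 49*sqrt(3)/2.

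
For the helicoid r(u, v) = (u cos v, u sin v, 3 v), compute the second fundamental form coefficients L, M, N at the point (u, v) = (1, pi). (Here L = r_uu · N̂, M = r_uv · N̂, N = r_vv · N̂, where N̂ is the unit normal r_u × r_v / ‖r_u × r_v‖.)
L = 0;  M = -3*sqrt(10)/10;  N = 0

Compute the unit normal N̂(u, v) = (3*sin(v)/sqrt(u^2 + 9), -3*cos(v)/sqrt(u^2 + 9), u/sqrt(u^2 + 9)), and the second partials r_uu, r_uv, r_vv. Take dot products:
  L(u, v) = r_uu · N̂ = 0,
  M(u, v) = r_uv · N̂ = -3/sqrt(u^2 + 9),
  N(u, v) = r_vv · N̂ = 0.
Evaluating at (u, v) = (1, pi):
  L = 0, M = -3*sqrt(10)/10, N = 0.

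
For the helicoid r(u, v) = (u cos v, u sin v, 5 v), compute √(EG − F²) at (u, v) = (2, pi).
√(EG − F²)|_{(2, pi)} = sqrt(29)

E = 1, F = 0, G = u^2 + 25; EG − F² = u^2 + 25; √(EG − F²) = sqrt(u^2 + 25). At the given point: sqrt(29).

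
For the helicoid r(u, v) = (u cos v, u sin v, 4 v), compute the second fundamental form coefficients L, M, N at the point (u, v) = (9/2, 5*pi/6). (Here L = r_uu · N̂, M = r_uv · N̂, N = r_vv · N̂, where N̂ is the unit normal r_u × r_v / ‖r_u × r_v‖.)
L = 0;  M = -8*sqrt(145)/145;  N = 0

Compute the unit normal N̂(u, v) = (4*sin(v)/sqrt(u^2 + 16), -4*cos(v)/sqrt(u^2 + 16), u/sqrt(u^2 + 16)), and the second partials r_uu, r_uv, r_vv. Take dot products:
  L(u, v) = r_uu · N̂ = 0,
  M(u, v) = r_uv · N̂ = -4/sqrt(u^2 + 16),
  N(u, v) = r_vv · N̂ = 0.
Evaluating at (u, v) = (9/2, 5*pi/6):
  L = 0, M = -8*sqrt(145)/145, N = 0.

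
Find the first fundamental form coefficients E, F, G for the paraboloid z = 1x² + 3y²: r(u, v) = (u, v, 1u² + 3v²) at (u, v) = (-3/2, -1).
E = 10;  F = 18;  G = 37

Partials: r_u = (1, 0, 2*u), r_v = (0, 1, 6*v). As functions of (u, v):
  E = r_u · r_u = 4*u^2 + 1,
  F = r_u · r_v = 12*u*v,
  G = r_v · r_v = 36*v^2 + 1.
Evaluating at (u, v) = (-3/2, -1): E = 10, F = 18, G = 37.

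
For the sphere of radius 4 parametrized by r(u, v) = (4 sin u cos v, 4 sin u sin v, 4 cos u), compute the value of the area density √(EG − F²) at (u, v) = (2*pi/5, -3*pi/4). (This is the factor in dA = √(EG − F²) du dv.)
√(EG − F²)|_{(2*pi/5, -3*pi/4)} = 4*sqrt(2*sqrt(5) + 10)

E = 16, F = 0, G = 16*sin(u)^2, so EG − F² = 256*sin(u)^2. Taking the positive square root: √(EG − F²) = 16*Abs(sin(u)). At (u, v) = (2*pi/5, -3*pi/4): 4*sqrt(2*sqrt(5) + 10).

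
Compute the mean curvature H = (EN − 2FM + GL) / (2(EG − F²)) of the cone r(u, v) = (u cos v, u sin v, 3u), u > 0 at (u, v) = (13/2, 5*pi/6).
H = 3*sqrt(10)/130

With E = 10, F = 0, G = u^2, L = 0, M = 0, N = 3*sqrt(10)*u^2/(10*Abs(u)), assemble
  H = (EN − 2FM + GL) / (2(EG − F²)) = 3*sqrt(10)/(20*Abs(u)).
At (u, v) = (13/2, 5*pi/6): H = 3*sqrt(10)/130.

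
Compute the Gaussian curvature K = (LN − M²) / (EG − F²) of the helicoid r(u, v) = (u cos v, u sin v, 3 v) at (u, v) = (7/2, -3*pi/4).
K = -144/7225

Coefficients of the first fundamental form: E = 1, F = 0, G = u^2 + 9.
Coefficients of the second fundamental form: L = 0, M = -3/sqrt(u^2 + 9), N = 0.
Assemble K = (LN − M²)/(EG − F²) = -9/(u^2 + 9)^2. At (u, v) = (7/2, -3*pi/4): K = -144/7225.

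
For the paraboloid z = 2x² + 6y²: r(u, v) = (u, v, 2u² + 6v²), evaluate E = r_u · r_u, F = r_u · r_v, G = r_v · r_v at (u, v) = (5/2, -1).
E = 101;  F = -120;  G = 145

Partials: r_u = (1, 0, 4*u), r_v = (0, 1, 12*v). As functions of (u, v):
  E = r_u · r_u = 16*u^2 + 1,
  F = r_u · r_v = 48*u*v,
  G = r_v · r_v = 144*v^2 + 1.
Evaluating at (u, v) = (5/2, -1): E = 101, F = -120, G = 145.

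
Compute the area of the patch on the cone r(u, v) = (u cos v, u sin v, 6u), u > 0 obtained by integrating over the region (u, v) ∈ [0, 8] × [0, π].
Area = 32*sqrt(37)*pi

Area = ∫∫ √(EG − F²) du dv with √(EG − F²) = sqrt(37)*Abs(u). Integrating over [0, 8] × [0, π] gives 32*sqrt(37)*pi.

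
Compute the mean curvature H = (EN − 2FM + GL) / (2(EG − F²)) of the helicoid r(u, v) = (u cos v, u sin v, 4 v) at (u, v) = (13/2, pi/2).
H = 0

With E = 1, F = 0, G = u^2 + 16, L = 0, M = -4/sqrt(u^2 + 16), N = 0, assemble
  H = (EN − 2FM + GL) / (2(EG − F²)) = 0.
At (u, v) = (13/2, pi/2): H = 0.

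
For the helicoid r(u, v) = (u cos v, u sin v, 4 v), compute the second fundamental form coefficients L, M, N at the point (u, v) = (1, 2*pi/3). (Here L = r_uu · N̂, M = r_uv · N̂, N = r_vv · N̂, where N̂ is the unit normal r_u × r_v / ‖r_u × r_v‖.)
L = 0;  M = -4*sqrt(17)/17;  N = 0

Compute the unit normal N̂(u, v) = (4*sin(v)/sqrt(u^2 + 16), -4*cos(v)/sqrt(u^2 + 16), u/sqrt(u^2 + 16)), and the second partials r_uu, r_uv, r_vv. Take dot products:
  L(u, v) = r_uu · N̂ = 0,
  M(u, v) = r_uv · N̂ = -4/sqrt(u^2 + 16),
  N(u, v) = r_vv · N̂ = 0.
Evaluating at (u, v) = (1, 2*pi/3):
  L = 0, M = -4*sqrt(17)/17, N = 0.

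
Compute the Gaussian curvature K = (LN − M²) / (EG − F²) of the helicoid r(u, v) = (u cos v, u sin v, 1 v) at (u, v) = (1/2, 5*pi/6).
K = -16/25

Coefficients of the first fundamental form: E = 1, F = 0, G = u^2 + 1.
Coefficients of the second fundamental form: L = 0, M = -1/sqrt(u^2 + 1), N = 0.
Assemble K = (LN − M²)/(EG − F²) = -1/(u^2 + 1)^2. At (u, v) = (1/2, 5*pi/6): K = -16/25.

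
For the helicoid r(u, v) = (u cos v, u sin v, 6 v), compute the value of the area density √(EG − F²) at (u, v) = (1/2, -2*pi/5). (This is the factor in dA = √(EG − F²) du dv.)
√(EG − F²)|_{(1/2, -2*pi/5)} = sqrt(145)/2

E = 1, F = 0, G = u^2 + 36, so EG − F² = u^2 + 36. Taking the positive square root: √(EG − F²) = sqrt(u^2 + 36). At (u, v) = (1/2, -2*pi/5): sqrt(145)/2.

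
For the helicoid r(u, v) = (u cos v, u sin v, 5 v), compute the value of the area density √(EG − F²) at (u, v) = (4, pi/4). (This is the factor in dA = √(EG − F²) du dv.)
√(EG − F²)|_{(4, pi/4)} = sqrt(41)

E = 1, F = 0, G = u^2 + 25, so EG − F² = u^2 + 25. Taking the positive square root: √(EG − F²) = sqrt(u^2 + 25). At (u, v) = (4, pi/4): sqrt(41).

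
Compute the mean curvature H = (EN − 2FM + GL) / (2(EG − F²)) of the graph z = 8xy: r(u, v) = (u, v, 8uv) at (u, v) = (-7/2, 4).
H = 7168*sqrt(201)/1090827

With E = 64*v^2 + 1, F = 64*u*v, G = 64*u^2 + 1, L = 0, M = 8/sqrt(64*u^2 + 64*v^2 + 1), N = 0, assemble
  H = (EN − 2FM + GL) / (2(EG − F²)) = -512*u*v/(64*u^2 + 64*v^2 + 1)^(3/2).
At (u, v) = (-7/2, 4): H = 7168*sqrt(201)/1090827.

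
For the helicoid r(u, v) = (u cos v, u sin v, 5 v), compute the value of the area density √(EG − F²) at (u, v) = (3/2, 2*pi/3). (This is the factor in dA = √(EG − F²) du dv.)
√(EG − F²)|_{(3/2, 2*pi/3)} = sqrt(109)/2

E = 1, F = 0, G = u^2 + 25, so EG − F² = u^2 + 25. Taking the positive square root: √(EG − F²) = sqrt(u^2 + 25). At (u, v) = (3/2, 2*pi/3): sqrt(109)/2.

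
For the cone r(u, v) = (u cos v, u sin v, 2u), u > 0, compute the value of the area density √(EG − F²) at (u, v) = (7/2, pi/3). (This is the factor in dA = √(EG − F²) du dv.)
√(EG − F²)|_{(7/2, pi/3)} = 7*sqrt(5)/2

E = 5, F = 0, G = u^2, so EG − F² = 5*u^2. Taking the positive square root: √(EG − F²) = sqrt(5)*Abs(u). At (u, v) = (7/2, pi/3): 7*sqrt(5)/2.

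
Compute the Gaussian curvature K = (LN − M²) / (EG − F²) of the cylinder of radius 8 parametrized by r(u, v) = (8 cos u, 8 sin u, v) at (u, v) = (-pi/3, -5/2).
K = 0

Coefficients of the first fundamental form: E = 64, F = 0, G = 1.
Coefficients of the second fundamental form: L = -8, M = 0, N = 0.
Assemble K = (LN − M²)/(EG − F²) = 0. At (u, v) = (-pi/3, -5/2): K = 0.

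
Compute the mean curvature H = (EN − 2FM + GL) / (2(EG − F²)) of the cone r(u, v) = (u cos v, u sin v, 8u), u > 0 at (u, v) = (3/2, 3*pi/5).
H = 8*sqrt(65)/195

With E = 65, F = 0, G = u^2, L = 0, M = 0, N = 8*sqrt(65)*u^2/(65*Abs(u)), assemble
  H = (EN − 2FM + GL) / (2(EG − F²)) = 4*sqrt(65)/(65*Abs(u)).
At (u, v) = (3/2, 3*pi/5): H = 8*sqrt(65)/195.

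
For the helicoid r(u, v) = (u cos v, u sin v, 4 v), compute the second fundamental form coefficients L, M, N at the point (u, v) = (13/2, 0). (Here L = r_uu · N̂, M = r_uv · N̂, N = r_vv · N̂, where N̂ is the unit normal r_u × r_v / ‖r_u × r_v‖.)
L = 0;  M = -8*sqrt(233)/233;  N = 0

Compute the unit normal N̂(u, v) = (4*sin(v)/sqrt(u^2 + 16), -4*cos(v)/sqrt(u^2 + 16), u/sqrt(u^2 + 16)), and the second partials r_uu, r_uv, r_vv. Take dot products:
  L(u, v) = r_uu · N̂ = 0,
  M(u, v) = r_uv · N̂ = -4/sqrt(u^2 + 16),
  N(u, v) = r_vv · N̂ = 0.
Evaluating at (u, v) = (13/2, 0):
  L = 0, M = -8*sqrt(233)/233, N = 0.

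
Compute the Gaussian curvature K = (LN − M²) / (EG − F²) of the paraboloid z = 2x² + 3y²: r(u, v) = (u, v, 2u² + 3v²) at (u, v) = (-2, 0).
K = 24/4225

Coefficients of the first fundamental form: E = 16*u^2 + 1, F = 24*u*v, G = 36*v^2 + 1.
Coefficients of the second fundamental form: L = 4/sqrt(16*u^2 + 36*v^2 + 1), M = 0, N = 6/sqrt(16*u^2 + 36*v^2 + 1).
Assemble K = (LN − M²)/(EG − F²) = 24/(256*u^4 + 1152*u^2*v^2 + 32*u^2 + 1296*v^4 + 72*v^2 + 1). At (u, v) = (-2, 0): K = 24/4225.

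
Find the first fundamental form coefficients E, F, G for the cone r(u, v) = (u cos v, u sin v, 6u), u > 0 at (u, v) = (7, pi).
E = 37;  F = 0;  G = 49

Partials: r_u = (cos(v), sin(v), 6), r_v = (-u*sin(v), u*cos(v), 0). As functions of (u, v):
  E = r_u · r_u = 37,
  F = r_u · r_v = 0,
  G = r_v · r_v = u^2.
Evaluating at (u, v) = (7, pi): E = 37, F = 0, G = 49.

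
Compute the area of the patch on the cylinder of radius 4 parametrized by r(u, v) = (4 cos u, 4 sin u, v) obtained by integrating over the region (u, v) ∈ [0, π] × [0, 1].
Area = 4*pi

Area = ∫∫ √(EG − F²) du dv with √(EG − F²) = 4. Integrating over [0, π] × [0, 1] gives 4*pi.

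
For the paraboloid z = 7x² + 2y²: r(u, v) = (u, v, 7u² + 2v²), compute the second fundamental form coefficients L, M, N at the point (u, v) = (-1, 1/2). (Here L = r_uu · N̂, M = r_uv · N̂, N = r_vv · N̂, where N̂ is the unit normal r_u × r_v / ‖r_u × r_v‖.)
L = 14*sqrt(201)/201;  M = 0;  N = 4*sqrt(201)/201

Compute the unit normal N̂(u, v) = (-14*u/sqrt(196*u^2 + 16*v^2 + 1), -4*v/sqrt(196*u^2 + 16*v^2 + 1), 1/sqrt(196*u^2 + 16*v^2 + 1)), and the second partials r_uu, r_uv, r_vv. Take dot products:
  L(u, v) = r_uu · N̂ = 14/sqrt(196*u^2 + 16*v^2 + 1),
  M(u, v) = r_uv · N̂ = 0,
  N(u, v) = r_vv · N̂ = 4/sqrt(196*u^2 + 16*v^2 + 1).
Evaluating at (u, v) = (-1, 1/2):
  L = 14*sqrt(201)/201, M = 0, N = 4*sqrt(201)/201.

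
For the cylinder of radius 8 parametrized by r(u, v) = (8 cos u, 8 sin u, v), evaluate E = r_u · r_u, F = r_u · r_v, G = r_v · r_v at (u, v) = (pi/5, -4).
E = 64;  F = 0;  G = 1

Partials: r_u = (-8*sin(u), 8*cos(u), 0), r_v = (0, 0, 1). As functions of (u, v):
  E = r_u · r_u = 64,
  F = r_u · r_v = 0,
  G = r_v · r_v = 1.
Evaluating at (u, v) = (pi/5, -4): E = 64, F = 0, G = 1.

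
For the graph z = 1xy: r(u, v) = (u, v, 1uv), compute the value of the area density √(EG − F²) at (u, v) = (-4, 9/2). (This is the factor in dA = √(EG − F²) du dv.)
√(EG − F²)|_{(-4, 9/2)} = sqrt(149)/2

E = v^2 + 1, F = u*v, G = u^2 + 1, so EG − F² = u^2 + v^2 + 1. Taking the positive square root: √(EG − F²) = sqrt(u^2 + v^2 + 1). At (u, v) = (-4, 9/2): sqrt(149)/2.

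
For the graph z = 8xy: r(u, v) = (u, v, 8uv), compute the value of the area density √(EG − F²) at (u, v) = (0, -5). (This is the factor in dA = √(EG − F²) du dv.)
√(EG − F²)|_{(0, -5)} = sqrt(1601)

E = 64*v^2 + 1, F = 64*u*v, G = 64*u^2 + 1, so EG − F² = 64*u^2 + 64*v^2 + 1. Taking the positive square root: √(EG − F²) = sqrt(64*u^2 + 64*v^2 + 1). At (u, v) = (0, -5): sqrt(1601).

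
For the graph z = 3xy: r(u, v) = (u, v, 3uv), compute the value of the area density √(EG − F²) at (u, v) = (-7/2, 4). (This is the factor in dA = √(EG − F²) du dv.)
√(EG − F²)|_{(-7/2, 4)} = sqrt(1021)/2

E = 9*v^2 + 1, F = 9*u*v, G = 9*u^2 + 1, so EG − F² = 9*u^2 + 9*v^2 + 1. Taking the positive square root: √(EG − F²) = sqrt(9*u^2 + 9*v^2 + 1). At (u, v) = (-7/2, 4): sqrt(1021)/2.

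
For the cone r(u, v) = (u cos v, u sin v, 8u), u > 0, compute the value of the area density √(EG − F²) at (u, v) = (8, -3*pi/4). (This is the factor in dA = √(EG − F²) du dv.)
√(EG − F²)|_{(8, -3*pi/4)} = 8*sqrt(65)

E = 65, F = 0, G = u^2, so EG − F² = 65*u^2. Taking the positive square root: √(EG − F²) = sqrt(65)*Abs(u). At (u, v) = (8, -3*pi/4): 8*sqrt(65).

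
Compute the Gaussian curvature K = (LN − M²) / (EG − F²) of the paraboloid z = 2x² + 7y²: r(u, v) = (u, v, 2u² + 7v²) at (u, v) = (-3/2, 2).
K = 56/674041

Coefficients of the first fundamental form: E = 16*u^2 + 1, F = 56*u*v, G = 196*v^2 + 1.
Coefficients of the second fundamental form: L = 4/sqrt(16*u^2 + 196*v^2 + 1), M = 0, N = 14/sqrt(16*u^2 + 196*v^2 + 1).
Assemble K = (LN − M²)/(EG − F²) = 56/(256*u^4 + 6272*u^2*v^2 + 32*u^2 + 38416*v^4 + 392*v^2 + 1). At (u, v) = (-3/2, 2): K = 56/674041.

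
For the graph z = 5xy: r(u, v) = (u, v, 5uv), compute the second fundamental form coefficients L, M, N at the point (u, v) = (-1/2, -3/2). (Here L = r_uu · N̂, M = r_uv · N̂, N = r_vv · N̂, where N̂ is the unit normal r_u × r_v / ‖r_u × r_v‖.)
L = 0;  M = 5*sqrt(254)/127;  N = 0

Compute the unit normal N̂(u, v) = (-5*v/sqrt(25*u^2 + 25*v^2 + 1), -5*u/sqrt(25*u^2 + 25*v^2 + 1), 1/sqrt(25*u^2 + 25*v^2 + 1)), and the second partials r_uu, r_uv, r_vv. Take dot products:
  L(u, v) = r_uu · N̂ = 0,
  M(u, v) = r_uv · N̂ = 5/sqrt(25*u^2 + 25*v^2 + 1),
  N(u, v) = r_vv · N̂ = 0.
Evaluating at (u, v) = (-1/2, -3/2):
  L = 0, M = 5*sqrt(254)/127, N = 0.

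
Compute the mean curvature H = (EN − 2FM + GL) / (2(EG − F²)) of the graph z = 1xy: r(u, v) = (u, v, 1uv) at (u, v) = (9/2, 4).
H = -144*sqrt(149)/22201

With E = v^2 + 1, F = u*v, G = u^2 + 1, L = 0, M = 1/sqrt(u^2 + v^2 + 1), N = 0, assemble
  H = (EN − 2FM + GL) / (2(EG − F²)) = -u*v/(u^2 + v^2 + 1)^(3/2).
At (u, v) = (9/2, 4): H = -144*sqrt(149)/22201.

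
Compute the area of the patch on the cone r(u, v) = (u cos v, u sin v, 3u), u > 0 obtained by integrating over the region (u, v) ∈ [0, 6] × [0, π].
Area = 18*sqrt(10)*pi

Area = ∫∫ √(EG − F²) du dv with √(EG − F²) = sqrt(10)*Abs(u). Integrating over [0, 6] × [0, π] gives 18*sqrt(10)*pi.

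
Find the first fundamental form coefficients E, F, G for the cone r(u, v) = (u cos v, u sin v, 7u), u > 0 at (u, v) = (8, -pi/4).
E = 50;  F = 0;  G = 64

Partials: r_u = (cos(v), sin(v), 7), r_v = (-u*sin(v), u*cos(v), 0). As functions of (u, v):
  E = r_u · r_u = 50,
  F = r_u · r_v = 0,
  G = r_v · r_v = u^2.
Evaluating at (u, v) = (8, -pi/4): E = 50, F = 0, G = 64.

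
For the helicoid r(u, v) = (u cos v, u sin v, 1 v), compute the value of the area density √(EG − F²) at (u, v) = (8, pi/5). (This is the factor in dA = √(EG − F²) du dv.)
√(EG − F²)|_{(8, pi/5)} = sqrt(65)

E = 1, F = 0, G = u^2 + 1, so EG − F² = u^2 + 1. Taking the positive square root: √(EG − F²) = sqrt(u^2 + 1). At (u, v) = (8, pi/5): sqrt(65).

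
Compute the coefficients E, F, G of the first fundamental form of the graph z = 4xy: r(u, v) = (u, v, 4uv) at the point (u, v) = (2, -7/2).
E = 197;  F = -112;  G = 65

Partials: r_u = (1, 0, 4*v), r_v = (0, 1, 4*u). As functions of (u, v):
  E = r_u · r_u = 16*v^2 + 1,
  F = r_u · r_v = 16*u*v,
  G = r_v · r_v = 16*u^2 + 1.
Evaluating at (u, v) = (2, -7/2): E = 197, F = -112, G = 65.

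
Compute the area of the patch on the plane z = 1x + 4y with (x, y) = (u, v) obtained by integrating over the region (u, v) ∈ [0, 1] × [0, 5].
Area = 15*sqrt(2)

Area = ∫∫ √(EG − F²) du dv with √(EG − F²) = 3*sqrt(2). Integrating over [0, 1] × [0, 5] gives 15*sqrt(2).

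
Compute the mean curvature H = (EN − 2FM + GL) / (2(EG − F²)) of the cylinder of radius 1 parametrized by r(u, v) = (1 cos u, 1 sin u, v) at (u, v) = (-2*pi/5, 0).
H = -1/2

With E = 1, F = 0, G = 1, L = -1, M = 0, N = 0, assemble
  H = (EN − 2FM + GL) / (2(EG − F²)) = -1/2.
At (u, v) = (-2*pi/5, 0): H = -1/2.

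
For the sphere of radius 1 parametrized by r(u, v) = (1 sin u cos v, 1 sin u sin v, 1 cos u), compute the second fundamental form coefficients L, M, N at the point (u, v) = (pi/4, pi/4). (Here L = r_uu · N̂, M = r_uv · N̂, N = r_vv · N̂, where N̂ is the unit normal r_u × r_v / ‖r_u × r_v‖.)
L = -1;  M = 0;  N = -1/2

Compute the unit normal N̂(u, v) = (sin(u)^2*cos(v)/Abs(sin(u)), sin(u)^2*sin(v)/Abs(sin(u)), sin(2*u)/(2*Abs(sin(u)))), and the second partials r_uu, r_uv, r_vv. Take dot products:
  L(u, v) = r_uu · N̂ = -sin(u)/Abs(sin(u)),
  M(u, v) = r_uv · N̂ = 0,
  N(u, v) = r_vv · N̂ = -sin(u)^3/Abs(sin(u)).
Evaluating at (u, v) = (pi/4, pi/4):
  L = -1, M = 0, N = -1/2.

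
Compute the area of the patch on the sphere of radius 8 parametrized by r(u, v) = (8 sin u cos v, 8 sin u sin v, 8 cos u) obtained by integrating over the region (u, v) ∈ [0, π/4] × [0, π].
Area = 32*pi*(2 - sqrt(2))

Area = ∫∫ √(EG − F²) du dv with √(EG − F²) = 64*Abs(sin(u)). Integrating over [0, π/4] × [0, π] gives 32*pi*(2 - sqrt(2)).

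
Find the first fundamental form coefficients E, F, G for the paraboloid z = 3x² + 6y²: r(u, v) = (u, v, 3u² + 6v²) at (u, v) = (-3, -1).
E = 325;  F = 216;  G = 145

Partials: r_u = (1, 0, 6*u), r_v = (0, 1, 12*v). As functions of (u, v):
  E = r_u · r_u = 36*u^2 + 1,
  F = r_u · r_v = 72*u*v,
  G = r_v · r_v = 144*v^2 + 1.
Evaluating at (u, v) = (-3, -1): E = 325, F = 216, G = 145.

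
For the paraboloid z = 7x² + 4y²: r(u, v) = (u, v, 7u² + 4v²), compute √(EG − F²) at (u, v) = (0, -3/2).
√(EG − F²)|_{(0, -3/2)} = sqrt(145)

E = 196*u^2 + 1, F = 112*u*v, G = 64*v^2 + 1; EG − F² = 196*u^2 + 64*v^2 + 1; √(EG − F²) = sqrt(196*u^2 + 64*v^2 + 1). At the given point: sqrt(145).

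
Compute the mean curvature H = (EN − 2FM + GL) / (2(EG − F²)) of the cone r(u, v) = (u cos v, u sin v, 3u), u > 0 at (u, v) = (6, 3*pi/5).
H = sqrt(10)/40

With E = 10, F = 0, G = u^2, L = 0, M = 0, N = 3*sqrt(10)*u^2/(10*Abs(u)), assemble
  H = (EN − 2FM + GL) / (2(EG − F²)) = 3*sqrt(10)/(20*Abs(u)).
At (u, v) = (6, 3*pi/5): H = sqrt(10)/40.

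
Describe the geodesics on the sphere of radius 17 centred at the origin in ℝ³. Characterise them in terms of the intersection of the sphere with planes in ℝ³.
Geodesics on the sphere of radius 17 are great circles — circles of radius 17 obtained as the intersection of the sphere with planes through the origin (the centre of the sphere).

A curve α(t) of nonzero constant speed on the sphere of radius 17 is a geodesic iff its acceleration α̈ is everywhere normal to the surface, i.e. parallel to the radial vector α(t). Then d/dt(α × α̇) = α̇ × α̇ + α × α̈ = 0, so α × α̇ is a constant vector n ≠ 0 and α(t) · n = 0 for all t: α lies in the plane through the origin with normal n. The intersection of that plane with the sphere is a circle of radius 17 (a great circle). Conversely, a great circle traversed at constant speed has centripetal acceleration pointing at the origin, hence normal to the sphere, so every great circle is a geodesic.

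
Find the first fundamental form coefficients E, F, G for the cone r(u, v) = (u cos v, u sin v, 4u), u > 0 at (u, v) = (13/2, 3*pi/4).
E = 17;  F = 0;  G = 169/4

Partials: r_u = (cos(v), sin(v), 4), r_v = (-u*sin(v), u*cos(v), 0). As functions of (u, v):
  E = r_u · r_u = 17,
  F = r_u · r_v = 0,
  G = r_v · r_v = u^2.
Evaluating at (u, v) = (13/2, 3*pi/4): E = 17, F = 0, G = 169/4.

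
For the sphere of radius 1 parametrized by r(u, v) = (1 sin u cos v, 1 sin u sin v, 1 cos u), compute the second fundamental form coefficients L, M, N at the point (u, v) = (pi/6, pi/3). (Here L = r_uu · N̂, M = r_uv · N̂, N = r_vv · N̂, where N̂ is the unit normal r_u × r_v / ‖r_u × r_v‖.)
L = -1;  M = 0;  N = -1/4

Compute the unit normal N̂(u, v) = (sin(u)^2*cos(v)/Abs(sin(u)), sin(u)^2*sin(v)/Abs(sin(u)), sin(2*u)/(2*Abs(sin(u)))), and the second partials r_uu, r_uv, r_vv. Take dot products:
  L(u, v) = r_uu · N̂ = -sin(u)/Abs(sin(u)),
  M(u, v) = r_uv · N̂ = 0,
  N(u, v) = r_vv · N̂ = -sin(u)^3/Abs(sin(u)).
Evaluating at (u, v) = (pi/6, pi/3):
  L = -1, M = 0, N = -1/4.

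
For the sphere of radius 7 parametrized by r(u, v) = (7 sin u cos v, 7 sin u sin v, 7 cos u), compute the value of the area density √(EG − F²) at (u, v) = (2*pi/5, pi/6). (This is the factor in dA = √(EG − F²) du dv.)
√(EG − F²)|_{(2*pi/5, pi/6)} = 49*sqrt(2*sqrt(5) + 10)/4

E = 49, F = 0, G = 49*sin(u)^2, so EG − F² = 2401*sin(u)^2. Taking the positive square root: √(EG − F²) = 49*Abs(sin(u)). At (u, v) = (2*pi/5, pi/6): 49*sqrt(2*sqrt(5) + 10)/4.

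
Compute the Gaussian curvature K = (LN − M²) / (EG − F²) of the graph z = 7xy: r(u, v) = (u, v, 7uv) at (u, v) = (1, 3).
K = -49/241081

Coefficients of the first fundamental form: E = 49*v^2 + 1, F = 49*u*v, G = 49*u^2 + 1.
Coefficients of the second fundamental form: L = 0, M = 7/sqrt(49*u^2 + 49*v^2 + 1), N = 0.
Assemble K = (LN − M²)/(EG − F²) = -49/(2401*u^4 + 4802*u^2*v^2 + 98*u^2 + 2401*v^4 + 98*v^2 + 1). At (u, v) = (1, 3): K = -49/241081.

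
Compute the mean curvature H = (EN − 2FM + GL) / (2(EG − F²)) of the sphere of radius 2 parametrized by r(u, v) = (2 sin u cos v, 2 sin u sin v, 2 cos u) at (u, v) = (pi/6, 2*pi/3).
H = -1/2

With E = 4, F = 0, G = 4*sin(u)^2, L = -2*sin(u)/Abs(sin(u)), M = 0, N = -2*sin(u)^3/Abs(sin(u)), assemble
  H = (EN − 2FM + GL) / (2(EG − F²)) = -sin(u)/(2*Abs(sin(u))).
At (u, v) = (pi/6, 2*pi/3): H = -1/2.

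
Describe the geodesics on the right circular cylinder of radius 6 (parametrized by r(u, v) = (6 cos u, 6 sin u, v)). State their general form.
The cylinder is flat (K = 0) and locally isometric to the plane via the development (u, v) ↦ (6 u, v). Geodesics are the pre-images of straight lines: circles (v constant), vertical lines (u constant), and helices (v = c · u + d) for constants c, d.

A right cylinder has E = 6², F = 0, G = 1, so EG − F² = 6², and L = −6, M = N = 0, giving K = (LN − M²)/(EG − F²) = 0 everywhere. A flat surface is locally isometric to the Euclidean plane via the map (u, v) ↦ (6 u, v). Straight lines in the (x̃, ỹ) plane pull back to: (a) horizontal circles (v = const), (b) vertical generators (u = const), and (c) helices (6 u tan θ = v, i.e. v = c · u + d).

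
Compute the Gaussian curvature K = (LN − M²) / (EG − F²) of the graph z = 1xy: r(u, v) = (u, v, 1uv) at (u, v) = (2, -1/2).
K = -16/441

Coefficients of the first fundamental form: E = v^2 + 1, F = u*v, G = u^2 + 1.
Coefficients of the second fundamental form: L = 0, M = 1/sqrt(u^2 + v^2 + 1), N = 0.
Assemble K = (LN − M²)/(EG − F²) = 1/((u^2*v^2 - (u^2 + 1)*(v^2 + 1))*(u^2 + v^2 + 1)). At (u, v) = (2, -1/2): K = -16/441.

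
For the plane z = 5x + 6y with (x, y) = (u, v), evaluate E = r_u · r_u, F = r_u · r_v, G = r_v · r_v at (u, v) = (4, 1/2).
E = 26;  F = 30;  G = 37

Partials: r_u = (1, 0, 5), r_v = (0, 1, 6). As functions of (u, v):
  E = r_u · r_u = 26,
  F = r_u · r_v = 30,
  G = r_v · r_v = 37.
Evaluating at (u, v) = (4, 1/2): E = 26, F = 30, G = 37.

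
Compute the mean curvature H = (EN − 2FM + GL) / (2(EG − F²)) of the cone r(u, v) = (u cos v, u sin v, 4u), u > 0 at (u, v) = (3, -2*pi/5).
H = 2*sqrt(17)/51

With E = 17, F = 0, G = u^2, L = 0, M = 0, N = 4*sqrt(17)*u^2/(17*Abs(u)), assemble
  H = (EN − 2FM + GL) / (2(EG − F²)) = 2*sqrt(17)/(17*Abs(u)).
At (u, v) = (3, -2*pi/5): H = 2*sqrt(17)/51.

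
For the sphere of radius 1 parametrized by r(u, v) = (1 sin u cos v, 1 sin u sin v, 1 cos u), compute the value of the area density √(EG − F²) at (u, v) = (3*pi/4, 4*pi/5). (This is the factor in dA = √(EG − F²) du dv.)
√(EG − F²)|_{(3*pi/4, 4*pi/5)} = sqrt(2)/2

E = 1, F = 0, G = sin(u)^2, so EG − F² = sin(u)^2. Taking the positive square root: √(EG − F²) = Abs(sin(u)). At (u, v) = (3*pi/4, 4*pi/5): sqrt(2)/2.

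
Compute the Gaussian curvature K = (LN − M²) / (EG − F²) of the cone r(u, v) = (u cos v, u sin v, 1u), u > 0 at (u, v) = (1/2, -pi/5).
K = 0

Coefficients of the first fundamental form: E = 2, F = 0, G = u^2.
Coefficients of the second fundamental form: L = 0, M = 0, N = sqrt(2)*u^2/(2*Abs(u)).
Assemble K = (LN − M²)/(EG − F²) = 0. At (u, v) = (1/2, -pi/5): K = 0.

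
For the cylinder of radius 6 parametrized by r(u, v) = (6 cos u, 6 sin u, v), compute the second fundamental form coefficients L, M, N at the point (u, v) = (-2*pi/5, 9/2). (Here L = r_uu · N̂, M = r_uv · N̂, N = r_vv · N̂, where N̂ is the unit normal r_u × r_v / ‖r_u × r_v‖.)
L = -6;  M = 0;  N = 0

Compute the unit normal N̂(u, v) = (cos(u), sin(u), 0), and the second partials r_uu, r_uv, r_vv. Take dot products:
  L(u, v) = r_uu · N̂ = -6,
  M(u, v) = r_uv · N̂ = 0,
  N(u, v) = r_vv · N̂ = 0.
Evaluating at (u, v) = (-2*pi/5, 9/2):
  L = -6, M = 0, N = 0.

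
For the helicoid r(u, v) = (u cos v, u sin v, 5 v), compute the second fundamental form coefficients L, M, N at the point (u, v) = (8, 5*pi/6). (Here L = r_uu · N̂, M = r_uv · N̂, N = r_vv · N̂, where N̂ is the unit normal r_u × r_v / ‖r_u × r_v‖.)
L = 0;  M = -5*sqrt(89)/89;  N = 0

Compute the unit normal N̂(u, v) = (5*sin(v)/sqrt(u^2 + 25), -5*cos(v)/sqrt(u^2 + 25), u/sqrt(u^2 + 25)), and the second partials r_uu, r_uv, r_vv. Take dot products:
  L(u, v) = r_uu · N̂ = 0,
  M(u, v) = r_uv · N̂ = -5/sqrt(u^2 + 25),
  N(u, v) = r_vv · N̂ = 0.
Evaluating at (u, v) = (8, 5*pi/6):
  L = 0, M = -5*sqrt(89)/89, N = 0.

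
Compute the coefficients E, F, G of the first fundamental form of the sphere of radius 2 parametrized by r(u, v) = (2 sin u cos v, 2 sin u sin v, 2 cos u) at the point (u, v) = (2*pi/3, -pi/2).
E = 4;  F = 0;  G = 3

Partials: r_u = (2*cos(u)*cos(v), 2*sin(v)*cos(u), -2*sin(u)), r_v = (-2*sin(u)*sin(v), 2*sin(u)*cos(v), 0). As functions of (u, v):
  E = r_u · r_u = 4,
  F = r_u · r_v = 0,
  G = r_v · r_v = 4*sin(u)^2.
Evaluating at (u, v) = (2*pi/3, -pi/2): E = 4, F = 0, G = 3.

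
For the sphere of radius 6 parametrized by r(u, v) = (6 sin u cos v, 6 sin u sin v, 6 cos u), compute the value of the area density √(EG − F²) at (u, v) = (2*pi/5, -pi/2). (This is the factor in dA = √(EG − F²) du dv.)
√(EG − F²)|_{(2*pi/5, -pi/2)} = 9*sqrt(2*sqrt(5) + 10)

E = 36, F = 0, G = 36*sin(u)^2, so EG − F² = 1296*sin(u)^2. Taking the positive square root: √(EG − F²) = 36*Abs(sin(u)). At (u, v) = (2*pi/5, -pi/2): 9*sqrt(2*sqrt(5) + 10).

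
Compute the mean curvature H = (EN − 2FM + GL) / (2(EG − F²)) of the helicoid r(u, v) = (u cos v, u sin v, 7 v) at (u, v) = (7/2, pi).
H = 0

With E = 1, F = 0, G = u^2 + 49, L = 0, M = -7/sqrt(u^2 + 49), N = 0, assemble
  H = (EN − 2FM + GL) / (2(EG − F²)) = 0.
At (u, v) = (7/2, pi): H = 0.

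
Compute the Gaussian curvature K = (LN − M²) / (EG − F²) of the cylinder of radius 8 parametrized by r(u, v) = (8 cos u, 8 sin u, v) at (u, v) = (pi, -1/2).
K = 0

Coefficients of the first fundamental form: E = 64, F = 0, G = 1.
Coefficients of the second fundamental form: L = -8, M = 0, N = 0.
Assemble K = (LN − M²)/(EG − F²) = 0. At (u, v) = (pi, -1/2): K = 0.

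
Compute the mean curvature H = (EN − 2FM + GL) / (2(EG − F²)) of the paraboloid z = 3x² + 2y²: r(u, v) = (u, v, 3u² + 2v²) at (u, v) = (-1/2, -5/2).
H = 323*sqrt(110)/12100

With E = 36*u^2 + 1, F = 24*u*v, G = 16*v^2 + 1, L = 6/sqrt(36*u^2 + 16*v^2 + 1), M = 0, N = 4/sqrt(36*u^2 + 16*v^2 + 1), assemble
  H = (EN − 2FM + GL) / (2(EG − F²)) = (72*u^2 + 48*v^2 + 5)/(36*u^2 + 16*v^2 + 1)^(3/2).
At (u, v) = (-1/2, -5/2): H = 323*sqrt(110)/12100.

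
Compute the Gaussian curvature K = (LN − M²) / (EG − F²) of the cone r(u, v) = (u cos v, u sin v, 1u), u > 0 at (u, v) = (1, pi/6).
K = 0

Coefficients of the first fundamental form: E = 2, F = 0, G = u^2.
Coefficients of the second fundamental form: L = 0, M = 0, N = sqrt(2)*u^2/(2*Abs(u)).
Assemble K = (LN − M²)/(EG − F²) = 0. At (u, v) = (1, pi/6): K = 0.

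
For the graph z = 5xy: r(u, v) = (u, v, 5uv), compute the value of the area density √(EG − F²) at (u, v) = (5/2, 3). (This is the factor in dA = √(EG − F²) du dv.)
√(EG − F²)|_{(5/2, 3)} = sqrt(1529)/2

E = 25*v^2 + 1, F = 25*u*v, G = 25*u^2 + 1, so EG − F² = 25*u^2 + 25*v^2 + 1. Taking the positive square root: √(EG − F²) = sqrt(25*u^2 + 25*v^2 + 1). At (u, v) = (5/2, 3): sqrt(1529)/2.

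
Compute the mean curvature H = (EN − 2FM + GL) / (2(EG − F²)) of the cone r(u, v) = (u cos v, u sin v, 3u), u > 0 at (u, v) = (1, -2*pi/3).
H = 3*sqrt(10)/20

With E = 10, F = 0, G = u^2, L = 0, M = 0, N = 3*sqrt(10)*u^2/(10*Abs(u)), assemble
  H = (EN − 2FM + GL) / (2(EG − F²)) = 3*sqrt(10)/(20*Abs(u)).
At (u, v) = (1, -2*pi/3): H = 3*sqrt(10)/20.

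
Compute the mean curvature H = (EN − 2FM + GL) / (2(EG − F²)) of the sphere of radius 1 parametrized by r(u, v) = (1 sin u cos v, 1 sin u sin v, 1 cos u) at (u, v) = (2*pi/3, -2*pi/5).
H = -1

With E = 1, F = 0, G = sin(u)^2, L = -sin(u)/Abs(sin(u)), M = 0, N = -sin(u)^3/Abs(sin(u)), assemble
  H = (EN − 2FM + GL) / (2(EG − F²)) = -sin(u)/Abs(sin(u)).
At (u, v) = (2*pi/3, -2*pi/5): H = -1.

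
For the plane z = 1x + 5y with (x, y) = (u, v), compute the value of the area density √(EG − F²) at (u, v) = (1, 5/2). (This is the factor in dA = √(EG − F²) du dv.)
√(EG − F²)|_{(1, 5/2)} = 3*sqrt(3)

E = 2, F = 5, G = 26, so EG − F² = 27. Taking the positive square root: √(EG − F²) = 3*sqrt(3). At (u, v) = (1, 5/2): 3*sqrt(3).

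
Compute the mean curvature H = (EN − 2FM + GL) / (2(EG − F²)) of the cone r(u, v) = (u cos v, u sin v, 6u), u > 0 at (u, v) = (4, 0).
H = 3*sqrt(37)/148

With E = 37, F = 0, G = u^2, L = 0, M = 0, N = 6*sqrt(37)*u^2/(37*Abs(u)), assemble
  H = (EN − 2FM + GL) / (2(EG − F²)) = 3*sqrt(37)/(37*Abs(u)).
At (u, v) = (4, 0): H = 3*sqrt(37)/148.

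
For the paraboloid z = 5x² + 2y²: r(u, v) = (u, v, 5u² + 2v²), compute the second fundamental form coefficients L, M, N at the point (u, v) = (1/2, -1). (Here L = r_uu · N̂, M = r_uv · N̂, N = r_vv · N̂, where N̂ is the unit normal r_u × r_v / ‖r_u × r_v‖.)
L = 5*sqrt(42)/21;  M = 0;  N = 2*sqrt(42)/21

Compute the unit normal N̂(u, v) = (-10*u/sqrt(100*u^2 + 16*v^2 + 1), -4*v/sqrt(100*u^2 + 16*v^2 + 1), 1/sqrt(100*u^2 + 16*v^2 + 1)), and the second partials r_uu, r_uv, r_vv. Take dot products:
  L(u, v) = r_uu · N̂ = 10/sqrt(100*u^2 + 16*v^2 + 1),
  M(u, v) = r_uv · N̂ = 0,
  N(u, v) = r_vv · N̂ = 4/sqrt(100*u^2 + 16*v^2 + 1).
Evaluating at (u, v) = (1/2, -1):
  L = 5*sqrt(42)/21, M = 0, N = 2*sqrt(42)/21.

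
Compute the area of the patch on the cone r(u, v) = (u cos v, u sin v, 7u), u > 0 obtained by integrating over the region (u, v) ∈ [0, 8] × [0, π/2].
Area = 80*sqrt(2)*pi

Area = ∫∫ √(EG − F²) du dv with √(EG − F²) = 5*sqrt(2)*Abs(u). Integrating over [0, 8] × [0, π/2] gives 80*sqrt(2)*pi.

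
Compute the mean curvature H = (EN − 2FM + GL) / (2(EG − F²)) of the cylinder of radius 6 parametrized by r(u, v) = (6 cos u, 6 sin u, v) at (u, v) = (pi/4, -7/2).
H = -1/12

With E = 36, F = 0, G = 1, L = -6, M = 0, N = 0, assemble
  H = (EN − 2FM + GL) / (2(EG − F²)) = -1/12.
At (u, v) = (pi/4, -7/2): H = -1/12.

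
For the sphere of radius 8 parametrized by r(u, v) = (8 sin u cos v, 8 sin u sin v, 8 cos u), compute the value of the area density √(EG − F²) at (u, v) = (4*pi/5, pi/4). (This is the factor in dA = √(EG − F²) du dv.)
√(EG − F²)|_{(4*pi/5, pi/4)} = 16*sqrt(10 - 2*sqrt(5))

E = 64, F = 0, G = 64*sin(u)^2, so EG − F² = 4096*sin(u)^2. Taking the positive square root: √(EG − F²) = 64*Abs(sin(u)). At (u, v) = (4*pi/5, pi/4): 16*sqrt(10 - 2*sqrt(5)).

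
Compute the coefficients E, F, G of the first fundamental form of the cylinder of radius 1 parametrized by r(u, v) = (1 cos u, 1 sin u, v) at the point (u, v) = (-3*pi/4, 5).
E = 1;  F = 0;  G = 1

Partials: r_u = (-sin(u), cos(u), 0), r_v = (0, 0, 1). As functions of (u, v):
  E = r_u · r_u = 1,
  F = r_u · r_v = 0,
  G = r_v · r_v = 1.
Evaluating at (u, v) = (-3*pi/4, 5): E = 1, F = 0, G = 1.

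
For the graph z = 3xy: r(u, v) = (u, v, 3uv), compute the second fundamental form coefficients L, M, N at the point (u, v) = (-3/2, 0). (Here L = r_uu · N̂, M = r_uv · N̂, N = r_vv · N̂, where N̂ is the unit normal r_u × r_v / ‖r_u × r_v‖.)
L = 0;  M = 6*sqrt(85)/85;  N = 0

Compute the unit normal N̂(u, v) = (-3*v/sqrt(9*u^2 + 9*v^2 + 1), -3*u/sqrt(9*u^2 + 9*v^2 + 1), 1/sqrt(9*u^2 + 9*v^2 + 1)), and the second partials r_uu, r_uv, r_vv. Take dot products:
  L(u, v) = r_uu · N̂ = 0,
  M(u, v) = r_uv · N̂ = 3/sqrt(9*u^2 + 9*v^2 + 1),
  N(u, v) = r_vv · N̂ = 0.
Evaluating at (u, v) = (-3/2, 0):
  L = 0, M = 6*sqrt(85)/85, N = 0.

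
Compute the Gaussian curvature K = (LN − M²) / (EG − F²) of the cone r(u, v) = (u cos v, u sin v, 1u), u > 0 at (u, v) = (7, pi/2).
K = 0

Coefficients of the first fundamental form: E = 2, F = 0, G = u^2.
Coefficients of the second fundamental form: L = 0, M = 0, N = sqrt(2)*u^2/(2*Abs(u)).
Assemble K = (LN − M²)/(EG − F²) = 0. At (u, v) = (7, pi/2): K = 0.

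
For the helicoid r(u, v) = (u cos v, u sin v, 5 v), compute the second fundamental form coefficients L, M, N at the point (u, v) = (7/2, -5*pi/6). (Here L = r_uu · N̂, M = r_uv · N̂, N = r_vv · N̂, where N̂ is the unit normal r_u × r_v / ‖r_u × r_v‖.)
L = 0;  M = -10*sqrt(149)/149;  N = 0

Compute the unit normal N̂(u, v) = (5*sin(v)/sqrt(u^2 + 25), -5*cos(v)/sqrt(u^2 + 25), u/sqrt(u^2 + 25)), and the second partials r_uu, r_uv, r_vv. Take dot products:
  L(u, v) = r_uu · N̂ = 0,
  M(u, v) = r_uv · N̂ = -5/sqrt(u^2 + 25),
  N(u, v) = r_vv · N̂ = 0.
Evaluating at (u, v) = (7/2, -5*pi/6):
  L = 0, M = -10*sqrt(149)/149, N = 0.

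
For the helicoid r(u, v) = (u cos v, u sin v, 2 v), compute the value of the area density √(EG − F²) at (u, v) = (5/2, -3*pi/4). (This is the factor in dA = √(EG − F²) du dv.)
√(EG − F²)|_{(5/2, -3*pi/4)} = sqrt(41)/2

E = 1, F = 0, G = u^2 + 4, so EG − F² = u^2 + 4. Taking the positive square root: √(EG − F²) = sqrt(u^2 + 4). At (u, v) = (5/2, -3*pi/4): sqrt(41)/2.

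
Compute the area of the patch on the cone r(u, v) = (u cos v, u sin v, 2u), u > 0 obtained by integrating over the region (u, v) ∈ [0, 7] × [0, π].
Area = 49*sqrt(5)*pi/2

Area = ∫∫ √(EG − F²) du dv with √(EG − F²) = sqrt(5)*Abs(u). Integrating over [0, 7] × [0, π] gives 49*sqrt(5)*pi/2.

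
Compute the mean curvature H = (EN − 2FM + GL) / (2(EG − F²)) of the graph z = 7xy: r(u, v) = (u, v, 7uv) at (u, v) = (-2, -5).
H = -1715*sqrt(158)/337014

With E = 49*v^2 + 1, F = 49*u*v, G = 49*u^2 + 1, L = 0, M = 7/sqrt(49*u^2 + 49*v^2 + 1), N = 0, assemble
  H = (EN − 2FM + GL) / (2(EG − F²)) = -343*u*v/(49*u^2 + 49*v^2 + 1)^(3/2).
At (u, v) = (-2, -5): H = -1715*sqrt(158)/337014.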